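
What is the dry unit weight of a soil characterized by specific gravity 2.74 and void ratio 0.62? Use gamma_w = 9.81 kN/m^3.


Result: 16.592 kN/m^3

Derivation:
Using gamma_d = Gs * gamma_w / (1 + e)
gamma_d = 2.74 * 9.81 / (1 + 0.62)
gamma_d = 2.74 * 9.81 / 1.62
gamma_d = 16.592 kN/m^3


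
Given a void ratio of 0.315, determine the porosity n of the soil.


Using the relation n = e / (1 + e)
n = 0.315 / (1 + 0.315)
n = 0.315 / 1.315
n = 0.2395


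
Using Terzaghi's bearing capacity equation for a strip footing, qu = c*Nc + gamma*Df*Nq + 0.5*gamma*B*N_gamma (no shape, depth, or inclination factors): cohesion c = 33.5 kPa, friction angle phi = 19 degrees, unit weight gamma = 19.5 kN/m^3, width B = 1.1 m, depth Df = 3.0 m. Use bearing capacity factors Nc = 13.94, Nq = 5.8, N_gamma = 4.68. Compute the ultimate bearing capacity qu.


Result: 856.48 kPa

Derivation:
Compute qu = c*Nc + gamma*Df*Nq + 0.5*gamma*B*N_gamma
Term 1: 33.5 * 13.94 = 466.99
Term 2: 19.5 * 3.0 * 5.8 = 339.3
Term 3: 0.5 * 19.5 * 1.1 * 4.68 = 50.193
qu = 466.99 + 339.3 + 50.193
qu = 856.48 kPa


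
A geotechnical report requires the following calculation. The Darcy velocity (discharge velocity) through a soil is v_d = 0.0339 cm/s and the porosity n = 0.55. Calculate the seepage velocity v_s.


Using v_s = v_d / n
v_s = 0.0339 / 0.55
v_s = 0.06164 cm/s


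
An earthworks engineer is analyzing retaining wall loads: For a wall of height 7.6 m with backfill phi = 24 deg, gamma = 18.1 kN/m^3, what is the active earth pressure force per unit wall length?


Compute active earth pressure coefficient:
Ka = tan^2(45 - phi/2) = tan^2(33.0) = 0.42173
Compute active force:
Pa = 0.5 * Ka * gamma * H^2
Pa = 0.5 * 0.42173 * 18.1 * 7.6^2
Pa = 220.45 kN/m


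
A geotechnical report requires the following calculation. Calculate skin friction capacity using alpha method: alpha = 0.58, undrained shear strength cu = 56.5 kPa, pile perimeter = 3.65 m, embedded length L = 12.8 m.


Using Qs = alpha * cu * perimeter * L
Qs = 0.58 * 56.5 * 3.65 * 12.8
Qs = 1531.01 kN


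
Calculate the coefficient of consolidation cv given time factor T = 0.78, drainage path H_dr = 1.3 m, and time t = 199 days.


Using cv = T * H_dr^2 / t
H_dr^2 = 1.3^2 = 1.69
cv = 0.78 * 1.69 / 199
cv = 0.00662 m^2/day


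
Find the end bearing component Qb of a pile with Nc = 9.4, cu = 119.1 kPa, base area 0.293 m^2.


Result: 328.03 kN

Derivation:
Using Qb = Nc * cu * Ab
Qb = 9.4 * 119.1 * 0.293
Qb = 328.03 kN


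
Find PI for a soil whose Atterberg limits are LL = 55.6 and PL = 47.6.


Result: 8.0

Derivation:
Using PI = LL - PL
PI = 55.6 - 47.6
PI = 8.0


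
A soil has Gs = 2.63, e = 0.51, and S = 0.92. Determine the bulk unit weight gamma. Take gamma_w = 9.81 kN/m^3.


Using gamma = gamma_w * (Gs + S*e) / (1 + e)
Numerator: Gs + S*e = 2.63 + 0.92*0.51 = 3.0992
Denominator: 1 + e = 1 + 0.51 = 1.51
gamma = 9.81 * 3.0992 / 1.51
gamma = 20.135 kN/m^3


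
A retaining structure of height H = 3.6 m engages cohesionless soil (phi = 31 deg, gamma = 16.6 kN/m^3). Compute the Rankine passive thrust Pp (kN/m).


Compute passive earth pressure coefficient:
Kp = tan^2(45 + phi/2) = tan^2(60.5) = 3.124035
Compute passive force:
Pp = 0.5 * Kp * gamma * H^2
Pp = 0.5 * 3.124035 * 16.6 * 3.6^2
Pp = 336.05 kN/m


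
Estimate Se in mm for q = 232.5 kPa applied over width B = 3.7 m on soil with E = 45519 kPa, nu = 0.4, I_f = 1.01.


Using Se = q * B * (1 - nu^2) * I_f / E
1 - nu^2 = 1 - 0.4^2 = 0.84
Se = 232.5 * 3.7 * 0.84 * 1.01 / 45519
Se = 0.016034 m
Convert to mm: Se = 0.016034 * 1000 = 16.034 mm


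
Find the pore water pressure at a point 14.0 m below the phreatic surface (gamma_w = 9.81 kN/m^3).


Using u = gamma_w * h_w
u = 9.81 * 14.0
u = 137.34 kPa


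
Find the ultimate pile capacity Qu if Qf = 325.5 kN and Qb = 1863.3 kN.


Using Qu = Qf + Qb
Qu = 325.5 + 1863.3
Qu = 2188.8 kN


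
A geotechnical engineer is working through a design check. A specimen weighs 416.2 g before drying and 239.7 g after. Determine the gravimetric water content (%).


Using w = (m_wet - m_dry) / m_dry * 100
m_wet - m_dry = 416.2 - 239.7 = 176.5 g
w = 176.5 / 239.7 * 100
w = 73.63 %


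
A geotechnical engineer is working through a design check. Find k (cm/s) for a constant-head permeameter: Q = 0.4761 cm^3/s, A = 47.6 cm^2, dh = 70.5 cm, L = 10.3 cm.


Compute hydraulic gradient:
i = dh / L = 70.5 / 10.3 = 6.84466
Then apply Darcy's law:
k = Q / (A * i)
k = 0.4761 / (47.6 * 6.84466)
k = 0.4761 / 325.806
k = 0.001461 cm/s


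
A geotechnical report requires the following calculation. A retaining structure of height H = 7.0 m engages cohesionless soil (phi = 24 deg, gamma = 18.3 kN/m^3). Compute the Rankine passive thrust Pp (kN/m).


Compute passive earth pressure coefficient:
Kp = tan^2(45 + phi/2) = tan^2(57.0) = 2.371184
Compute passive force:
Pp = 0.5 * Kp * gamma * H^2
Pp = 0.5 * 2.371184 * 18.3 * 7.0^2
Pp = 1063.12 kN/m


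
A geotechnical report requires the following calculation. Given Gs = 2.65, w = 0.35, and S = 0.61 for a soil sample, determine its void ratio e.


Using the relation e = Gs * w / S
e = 2.65 * 0.35 / 0.61
e = 1.5205


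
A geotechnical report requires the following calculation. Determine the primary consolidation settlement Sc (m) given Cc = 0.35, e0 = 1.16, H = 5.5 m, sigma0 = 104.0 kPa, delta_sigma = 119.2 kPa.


Result: 0.2956 m

Derivation:
Using Sc = Cc * H / (1 + e0) * log10((sigma0 + delta_sigma) / sigma0)
Stress ratio = (104.0 + 119.2) / 104.0 = 2.14615
log10(2.14615) = 0.331661
Cc * H / (1 + e0) = 0.35 * 5.5 / (1 + 1.16) = 0.891204
Sc = 0.891204 * 0.331661
Sc = 0.2956 m


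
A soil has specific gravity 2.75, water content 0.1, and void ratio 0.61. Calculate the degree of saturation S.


Using S = Gs * w / e
S = 2.75 * 0.1 / 0.61
S = 0.4508


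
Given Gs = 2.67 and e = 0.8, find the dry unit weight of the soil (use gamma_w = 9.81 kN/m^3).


Using gamma_d = Gs * gamma_w / (1 + e)
gamma_d = 2.67 * 9.81 / (1 + 0.8)
gamma_d = 2.67 * 9.81 / 1.8
gamma_d = 14.552 kN/m^3


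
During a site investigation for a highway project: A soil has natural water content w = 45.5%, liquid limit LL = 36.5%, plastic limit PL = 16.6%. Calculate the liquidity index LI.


First compute the plasticity index:
PI = LL - PL = 36.5 - 16.6 = 19.9
Then compute the liquidity index:
LI = (w - PL) / PI
LI = (45.5 - 16.6) / 19.9
LI = 1.452


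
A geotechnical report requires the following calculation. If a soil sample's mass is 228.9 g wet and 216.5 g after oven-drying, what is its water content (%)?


Using w = (m_wet - m_dry) / m_dry * 100
m_wet - m_dry = 228.9 - 216.5 = 12.4 g
w = 12.4 / 216.5 * 100
w = 5.73 %


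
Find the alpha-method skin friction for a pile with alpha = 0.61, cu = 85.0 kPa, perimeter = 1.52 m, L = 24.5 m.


Using Qs = alpha * cu * perimeter * L
Qs = 0.61 * 85.0 * 1.52 * 24.5
Qs = 1930.89 kN


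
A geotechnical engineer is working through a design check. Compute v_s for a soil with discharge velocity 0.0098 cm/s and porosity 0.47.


Result: 0.02085 cm/s

Derivation:
Using v_s = v_d / n
v_s = 0.0098 / 0.47
v_s = 0.02085 cm/s


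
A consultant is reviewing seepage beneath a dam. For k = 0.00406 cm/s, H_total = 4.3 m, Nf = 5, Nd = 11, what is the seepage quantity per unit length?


Result: 7.935e-05 m^3/s per m

Derivation:
Convert k to m/s for unit consistency with H:
k = 0.00406 cm/s = 0.00406 / 100 m/s = 4.06e-05 m/s
Using q = k * H * Nf / Nd
Nf / Nd = 5 / 11 = 0.4545
q = 4.06e-05 * 4.3 * 0.4545
q = 7.935e-05 m^3/s per m


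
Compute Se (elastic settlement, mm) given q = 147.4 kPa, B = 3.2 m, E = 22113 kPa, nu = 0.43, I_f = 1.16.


Result: 20.168 mm

Derivation:
Using Se = q * B * (1 - nu^2) * I_f / E
1 - nu^2 = 1 - 0.43^2 = 0.8151
Se = 147.4 * 3.2 * 0.8151 * 1.16 / 22113
Se = 0.020168 m
Convert to mm: Se = 0.020168 * 1000 = 20.168 mm


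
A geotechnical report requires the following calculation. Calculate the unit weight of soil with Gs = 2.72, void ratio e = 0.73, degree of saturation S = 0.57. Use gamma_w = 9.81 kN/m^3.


Using gamma = gamma_w * (Gs + S*e) / (1 + e)
Numerator: Gs + S*e = 2.72 + 0.57*0.73 = 3.1361
Denominator: 1 + e = 1 + 0.73 = 1.73
gamma = 9.81 * 3.1361 / 1.73
gamma = 17.783 kN/m^3


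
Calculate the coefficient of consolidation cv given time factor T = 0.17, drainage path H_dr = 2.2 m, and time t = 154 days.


Result: 0.00534 m^2/day

Derivation:
Using cv = T * H_dr^2 / t
H_dr^2 = 2.2^2 = 4.84
cv = 0.17 * 4.84 / 154
cv = 0.00534 m^2/day


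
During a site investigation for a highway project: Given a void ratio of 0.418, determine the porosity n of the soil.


Result: 0.2948

Derivation:
Using the relation n = e / (1 + e)
n = 0.418 / (1 + 0.418)
n = 0.418 / 1.418
n = 0.2948


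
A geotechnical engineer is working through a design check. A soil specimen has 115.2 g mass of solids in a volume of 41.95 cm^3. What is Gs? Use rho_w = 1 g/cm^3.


Result: 2.746

Derivation:
Using Gs = m_s / (V_s * rho_w)
Since rho_w = 1 g/cm^3:
Gs = 115.2 / 41.95
Gs = 2.746


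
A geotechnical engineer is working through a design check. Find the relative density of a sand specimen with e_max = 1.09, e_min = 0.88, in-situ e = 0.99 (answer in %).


Using Dr = (e_max - e) / (e_max - e_min) * 100
e_max - e = 1.09 - 0.99 = 0.1
e_max - e_min = 1.09 - 0.88 = 0.21
Dr = 0.1 / 0.21 * 100
Dr = 47.62 %


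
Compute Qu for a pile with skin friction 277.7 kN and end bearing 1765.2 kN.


Using Qu = Qf + Qb
Qu = 277.7 + 1765.2
Qu = 2042.9 kN


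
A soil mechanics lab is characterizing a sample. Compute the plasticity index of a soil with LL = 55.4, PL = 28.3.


Result: 27.1

Derivation:
Using PI = LL - PL
PI = 55.4 - 28.3
PI = 27.1


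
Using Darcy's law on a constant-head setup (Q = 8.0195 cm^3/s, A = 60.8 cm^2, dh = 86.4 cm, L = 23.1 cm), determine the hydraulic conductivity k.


Compute hydraulic gradient:
i = dh / L = 86.4 / 23.1 = 3.74026
Then apply Darcy's law:
k = Q / (A * i)
k = 8.0195 / (60.8 * 3.74026)
k = 8.0195 / 227.408
k = 0.035265 cm/s


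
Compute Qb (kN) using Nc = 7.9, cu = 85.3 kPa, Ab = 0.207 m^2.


Using Qb = Nc * cu * Ab
Qb = 7.9 * 85.3 * 0.207
Qb = 139.49 kN


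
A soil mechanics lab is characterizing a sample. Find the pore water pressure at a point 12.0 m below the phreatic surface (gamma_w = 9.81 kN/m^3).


Using u = gamma_w * h_w
u = 9.81 * 12.0
u = 117.72 kPa


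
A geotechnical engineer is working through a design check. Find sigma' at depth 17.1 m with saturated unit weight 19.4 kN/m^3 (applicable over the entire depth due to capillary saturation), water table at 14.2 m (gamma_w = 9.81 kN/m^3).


Total stress = gamma_sat * depth
sigma = 19.4 * 17.1 = 331.74 kPa
Pore water pressure u = gamma_w * (depth - d_wt)
u = 9.81 * (17.1 - 14.2) = 28.449 kPa
Effective stress = sigma - u
sigma' = 331.74 - 28.449 = 303.29 kPa


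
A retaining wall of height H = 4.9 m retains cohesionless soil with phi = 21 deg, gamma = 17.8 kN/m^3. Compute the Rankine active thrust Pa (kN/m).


Compute active earth pressure coefficient:
Ka = tan^2(45 - phi/2) = tan^2(34.5) = 0.472355
Compute active force:
Pa = 0.5 * Ka * gamma * H^2
Pa = 0.5 * 0.472355 * 17.8 * 4.9^2
Pa = 100.94 kN/m


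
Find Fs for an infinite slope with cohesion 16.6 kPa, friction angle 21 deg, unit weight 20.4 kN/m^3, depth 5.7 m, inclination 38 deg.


Using Fs = c / (gamma*H*sin(beta)*cos(beta)) + tan(phi)/tan(beta)
Cohesion contribution = 16.6 / (20.4*5.7*sin(38)*cos(38))
Cohesion contribution = 0.294258
Friction contribution = tan(21)/tan(38) = 0.491324
Fs = 0.294258 + 0.491324
Fs = 0.786


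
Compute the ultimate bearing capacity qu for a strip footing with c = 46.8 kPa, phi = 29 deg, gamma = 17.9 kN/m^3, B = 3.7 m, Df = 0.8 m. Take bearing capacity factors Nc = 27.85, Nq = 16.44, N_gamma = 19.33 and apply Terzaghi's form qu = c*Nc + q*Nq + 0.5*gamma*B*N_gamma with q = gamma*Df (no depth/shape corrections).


Result: 2178.91 kPa

Derivation:
Compute qu = c*Nc + gamma*Df*Nq + 0.5*gamma*B*N_gamma
Term 1: 46.8 * 27.85 = 1303.38
Term 2: 17.9 * 0.8 * 16.44 = 235.4208
Term 3: 0.5 * 17.9 * 3.7 * 19.33 = 640.11295
qu = 1303.38 + 235.4208 + 640.11295
qu = 2178.91 kPa


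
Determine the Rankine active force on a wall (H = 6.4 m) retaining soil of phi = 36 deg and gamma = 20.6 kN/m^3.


Result: 109.53 kN/m

Derivation:
Compute active earth pressure coefficient:
Ka = tan^2(45 - phi/2) = tan^2(27.0) = 0.259616
Compute active force:
Pa = 0.5 * Ka * gamma * H^2
Pa = 0.5 * 0.259616 * 20.6 * 6.4^2
Pa = 109.53 kN/m


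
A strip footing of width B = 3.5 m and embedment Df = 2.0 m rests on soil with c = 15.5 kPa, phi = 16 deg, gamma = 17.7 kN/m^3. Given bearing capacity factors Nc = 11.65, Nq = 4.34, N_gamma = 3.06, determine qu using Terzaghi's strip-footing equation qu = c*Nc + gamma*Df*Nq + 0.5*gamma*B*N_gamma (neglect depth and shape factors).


Compute qu = c*Nc + gamma*Df*Nq + 0.5*gamma*B*N_gamma
Term 1: 15.5 * 11.65 = 180.575
Term 2: 17.7 * 2.0 * 4.34 = 153.636
Term 3: 0.5 * 17.7 * 3.5 * 3.06 = 94.7835
qu = 180.575 + 153.636 + 94.7835
qu = 428.99 kPa


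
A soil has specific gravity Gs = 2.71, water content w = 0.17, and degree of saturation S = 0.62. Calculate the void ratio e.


Using the relation e = Gs * w / S
e = 2.71 * 0.17 / 0.62
e = 0.7431


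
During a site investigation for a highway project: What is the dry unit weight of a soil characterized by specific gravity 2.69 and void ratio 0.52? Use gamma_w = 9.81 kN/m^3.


Using gamma_d = Gs * gamma_w / (1 + e)
gamma_d = 2.69 * 9.81 / (1 + 0.52)
gamma_d = 2.69 * 9.81 / 1.52
gamma_d = 17.361 kN/m^3


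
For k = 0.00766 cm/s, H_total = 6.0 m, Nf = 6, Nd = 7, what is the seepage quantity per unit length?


Convert k to m/s for unit consistency with H:
k = 0.00766 cm/s = 0.00766 / 100 m/s = 7.66e-05 m/s
Using q = k * H * Nf / Nd
Nf / Nd = 6 / 7 = 0.8571
q = 7.66e-05 * 6.0 * 0.8571
q = 0.0003939 m^3/s per m


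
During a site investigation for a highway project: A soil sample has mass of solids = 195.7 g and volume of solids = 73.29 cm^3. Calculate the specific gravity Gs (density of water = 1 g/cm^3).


Result: 2.67

Derivation:
Using Gs = m_s / (V_s * rho_w)
Since rho_w = 1 g/cm^3:
Gs = 195.7 / 73.29
Gs = 2.67


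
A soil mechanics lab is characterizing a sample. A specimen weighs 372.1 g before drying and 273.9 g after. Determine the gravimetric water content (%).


Using w = (m_wet - m_dry) / m_dry * 100
m_wet - m_dry = 372.1 - 273.9 = 98.2 g
w = 98.2 / 273.9 * 100
w = 35.85 %


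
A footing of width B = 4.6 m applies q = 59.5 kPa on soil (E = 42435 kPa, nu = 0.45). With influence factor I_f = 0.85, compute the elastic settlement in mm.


Result: 4.372 mm

Derivation:
Using Se = q * B * (1 - nu^2) * I_f / E
1 - nu^2 = 1 - 0.45^2 = 0.7975
Se = 59.5 * 4.6 * 0.7975 * 0.85 / 42435
Se = 0.004372 m
Convert to mm: Se = 0.004372 * 1000 = 4.372 mm


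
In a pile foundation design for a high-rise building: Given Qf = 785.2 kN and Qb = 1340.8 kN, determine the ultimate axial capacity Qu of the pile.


Result: 2126.0 kN

Derivation:
Using Qu = Qf + Qb
Qu = 785.2 + 1340.8
Qu = 2126.0 kN


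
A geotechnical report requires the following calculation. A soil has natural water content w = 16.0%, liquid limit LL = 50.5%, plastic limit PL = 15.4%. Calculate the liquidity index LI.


First compute the plasticity index:
PI = LL - PL = 50.5 - 15.4 = 35.1
Then compute the liquidity index:
LI = (w - PL) / PI
LI = (16.0 - 15.4) / 35.1
LI = 0.017


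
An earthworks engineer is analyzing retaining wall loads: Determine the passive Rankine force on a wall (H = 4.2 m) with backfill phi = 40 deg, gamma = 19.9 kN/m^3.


Compute passive earth pressure coefficient:
Kp = tan^2(45 + phi/2) = tan^2(65.0) = 4.59891
Compute passive force:
Pp = 0.5 * Kp * gamma * H^2
Pp = 0.5 * 4.59891 * 19.9 * 4.2^2
Pp = 807.19 kN/m


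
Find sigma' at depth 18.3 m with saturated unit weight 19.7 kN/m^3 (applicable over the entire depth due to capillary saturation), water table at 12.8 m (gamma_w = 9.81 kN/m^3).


Result: 306.56 kPa

Derivation:
Total stress = gamma_sat * depth
sigma = 19.7 * 18.3 = 360.51 kPa
Pore water pressure u = gamma_w * (depth - d_wt)
u = 9.81 * (18.3 - 12.8) = 53.955 kPa
Effective stress = sigma - u
sigma' = 360.51 - 53.955 = 306.56 kPa


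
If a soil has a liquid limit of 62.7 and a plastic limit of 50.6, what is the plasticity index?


Result: 12.1

Derivation:
Using PI = LL - PL
PI = 62.7 - 50.6
PI = 12.1


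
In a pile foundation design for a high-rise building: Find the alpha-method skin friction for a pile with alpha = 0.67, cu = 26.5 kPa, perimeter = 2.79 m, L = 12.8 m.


Result: 634.07 kN

Derivation:
Using Qs = alpha * cu * perimeter * L
Qs = 0.67 * 26.5 * 2.79 * 12.8
Qs = 634.07 kN


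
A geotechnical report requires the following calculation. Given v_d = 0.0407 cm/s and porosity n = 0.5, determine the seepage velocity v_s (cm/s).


Result: 0.0814 cm/s

Derivation:
Using v_s = v_d / n
v_s = 0.0407 / 0.5
v_s = 0.0814 cm/s


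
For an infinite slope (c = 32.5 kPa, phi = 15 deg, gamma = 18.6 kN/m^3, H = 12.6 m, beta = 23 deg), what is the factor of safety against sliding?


Result: 1.017

Derivation:
Using Fs = c / (gamma*H*sin(beta)*cos(beta)) + tan(phi)/tan(beta)
Cohesion contribution = 32.5 / (18.6*12.6*sin(23)*cos(23))
Cohesion contribution = 0.385563
Friction contribution = tan(15)/tan(23) = 0.631249
Fs = 0.385563 + 0.631249
Fs = 1.017


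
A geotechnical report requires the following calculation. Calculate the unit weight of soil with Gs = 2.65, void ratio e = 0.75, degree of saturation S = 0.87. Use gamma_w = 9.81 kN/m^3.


Using gamma = gamma_w * (Gs + S*e) / (1 + e)
Numerator: Gs + S*e = 2.65 + 0.87*0.75 = 3.3025
Denominator: 1 + e = 1 + 0.75 = 1.75
gamma = 9.81 * 3.3025 / 1.75
gamma = 18.513 kN/m^3


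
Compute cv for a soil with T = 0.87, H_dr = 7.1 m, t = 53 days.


Using cv = T * H_dr^2 / t
H_dr^2 = 7.1^2 = 50.41
cv = 0.87 * 50.41 / 53
cv = 0.82748 m^2/day


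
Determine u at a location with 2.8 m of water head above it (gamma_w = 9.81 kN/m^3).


Using u = gamma_w * h_w
u = 9.81 * 2.8
u = 27.47 kPa


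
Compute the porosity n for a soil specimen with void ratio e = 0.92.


Using the relation n = e / (1 + e)
n = 0.92 / (1 + 0.92)
n = 0.92 / 1.92
n = 0.4792


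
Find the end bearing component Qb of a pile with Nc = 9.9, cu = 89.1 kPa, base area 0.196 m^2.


Using Qb = Nc * cu * Ab
Qb = 9.9 * 89.1 * 0.196
Qb = 172.89 kN


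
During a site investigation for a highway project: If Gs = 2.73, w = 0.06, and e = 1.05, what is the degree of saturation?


Result: 0.156

Derivation:
Using S = Gs * w / e
S = 2.73 * 0.06 / 1.05
S = 0.156


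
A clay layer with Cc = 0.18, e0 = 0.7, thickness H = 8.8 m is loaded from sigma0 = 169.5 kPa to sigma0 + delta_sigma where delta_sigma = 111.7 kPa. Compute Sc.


Using Sc = Cc * H / (1 + e0) * log10((sigma0 + delta_sigma) / sigma0)
Stress ratio = (169.5 + 111.7) / 169.5 = 1.659
log10(1.659) = 0.219846
Cc * H / (1 + e0) = 0.18 * 8.8 / (1 + 0.7) = 0.931765
Sc = 0.931765 * 0.219846
Sc = 0.2048 m


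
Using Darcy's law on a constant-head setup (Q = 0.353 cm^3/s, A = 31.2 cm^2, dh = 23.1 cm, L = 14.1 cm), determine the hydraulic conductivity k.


Result: 0.006906 cm/s

Derivation:
Compute hydraulic gradient:
i = dh / L = 23.1 / 14.1 = 1.6383
Then apply Darcy's law:
k = Q / (A * i)
k = 0.353 / (31.2 * 1.6383)
k = 0.353 / 51.1149
k = 0.006906 cm/s


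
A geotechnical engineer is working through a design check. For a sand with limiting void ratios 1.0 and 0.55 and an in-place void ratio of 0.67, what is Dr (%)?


Using Dr = (e_max - e) / (e_max - e_min) * 100
e_max - e = 1.0 - 0.67 = 0.33
e_max - e_min = 1.0 - 0.55 = 0.45
Dr = 0.33 / 0.45 * 100
Dr = 73.33 %


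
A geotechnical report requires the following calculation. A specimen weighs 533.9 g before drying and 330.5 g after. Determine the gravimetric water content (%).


Using w = (m_wet - m_dry) / m_dry * 100
m_wet - m_dry = 533.9 - 330.5 = 203.4 g
w = 203.4 / 330.5 * 100
w = 61.54 %


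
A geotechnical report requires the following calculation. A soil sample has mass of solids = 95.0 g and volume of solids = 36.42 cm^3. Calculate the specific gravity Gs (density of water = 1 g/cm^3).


Using Gs = m_s / (V_s * rho_w)
Since rho_w = 1 g/cm^3:
Gs = 95.0 / 36.42
Gs = 2.608


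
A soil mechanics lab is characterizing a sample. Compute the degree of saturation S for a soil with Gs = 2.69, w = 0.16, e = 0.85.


Using S = Gs * w / e
S = 2.69 * 0.16 / 0.85
S = 0.5064


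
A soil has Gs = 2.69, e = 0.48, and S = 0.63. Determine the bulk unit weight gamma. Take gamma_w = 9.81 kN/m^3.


Using gamma = gamma_w * (Gs + S*e) / (1 + e)
Numerator: Gs + S*e = 2.69 + 0.63*0.48 = 2.9924
Denominator: 1 + e = 1 + 0.48 = 1.48
gamma = 9.81 * 2.9924 / 1.48
gamma = 19.835 kN/m^3


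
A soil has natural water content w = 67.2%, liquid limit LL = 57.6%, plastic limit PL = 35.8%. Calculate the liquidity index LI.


First compute the plasticity index:
PI = LL - PL = 57.6 - 35.8 = 21.8
Then compute the liquidity index:
LI = (w - PL) / PI
LI = (67.2 - 35.8) / 21.8
LI = 1.44


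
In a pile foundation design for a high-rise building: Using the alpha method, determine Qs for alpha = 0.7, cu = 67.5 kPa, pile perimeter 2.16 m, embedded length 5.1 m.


Using Qs = alpha * cu * perimeter * L
Qs = 0.7 * 67.5 * 2.16 * 5.1
Qs = 520.51 kN


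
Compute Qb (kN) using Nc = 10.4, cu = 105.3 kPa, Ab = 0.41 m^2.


Result: 449.0 kN

Derivation:
Using Qb = Nc * cu * Ab
Qb = 10.4 * 105.3 * 0.41
Qb = 449.0 kN


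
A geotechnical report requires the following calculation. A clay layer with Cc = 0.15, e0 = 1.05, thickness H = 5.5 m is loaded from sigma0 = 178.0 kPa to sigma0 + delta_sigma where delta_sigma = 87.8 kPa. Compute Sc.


Using Sc = Cc * H / (1 + e0) * log10((sigma0 + delta_sigma) / sigma0)
Stress ratio = (178.0 + 87.8) / 178.0 = 1.49326
log10(1.49326) = 0.174135
Cc * H / (1 + e0) = 0.15 * 5.5 / (1 + 1.05) = 0.402439
Sc = 0.402439 * 0.174135
Sc = 0.0701 m


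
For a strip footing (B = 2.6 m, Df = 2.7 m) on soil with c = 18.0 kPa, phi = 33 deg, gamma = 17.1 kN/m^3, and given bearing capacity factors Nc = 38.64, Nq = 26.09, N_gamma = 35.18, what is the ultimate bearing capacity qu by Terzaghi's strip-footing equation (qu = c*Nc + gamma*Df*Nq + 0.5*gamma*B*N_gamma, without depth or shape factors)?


Compute qu = c*Nc + gamma*Df*Nq + 0.5*gamma*B*N_gamma
Term 1: 18.0 * 38.64 = 695.52
Term 2: 17.1 * 2.7 * 26.09 = 1204.5753
Term 3: 0.5 * 17.1 * 2.6 * 35.18 = 782.0514
qu = 695.52 + 1204.5753 + 782.0514
qu = 2682.15 kPa


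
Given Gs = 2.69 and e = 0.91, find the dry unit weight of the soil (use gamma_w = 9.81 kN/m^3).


Using gamma_d = Gs * gamma_w / (1 + e)
gamma_d = 2.69 * 9.81 / (1 + 0.91)
gamma_d = 2.69 * 9.81 / 1.91
gamma_d = 13.816 kN/m^3


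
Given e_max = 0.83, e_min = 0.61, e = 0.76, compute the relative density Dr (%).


Using Dr = (e_max - e) / (e_max - e_min) * 100
e_max - e = 0.83 - 0.76 = 0.07
e_max - e_min = 0.83 - 0.61 = 0.22
Dr = 0.07 / 0.22 * 100
Dr = 31.82 %


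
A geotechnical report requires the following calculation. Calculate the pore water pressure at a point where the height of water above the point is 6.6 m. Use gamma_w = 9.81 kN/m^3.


Using u = gamma_w * h_w
u = 9.81 * 6.6
u = 64.75 kPa


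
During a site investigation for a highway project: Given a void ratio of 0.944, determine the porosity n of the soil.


Using the relation n = e / (1 + e)
n = 0.944 / (1 + 0.944)
n = 0.944 / 1.944
n = 0.4856


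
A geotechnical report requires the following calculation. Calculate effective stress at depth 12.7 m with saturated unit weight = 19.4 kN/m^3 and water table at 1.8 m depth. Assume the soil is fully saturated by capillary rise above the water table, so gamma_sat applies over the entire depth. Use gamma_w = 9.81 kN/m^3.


Total stress = gamma_sat * depth
sigma = 19.4 * 12.7 = 246.38 kPa
Pore water pressure u = gamma_w * (depth - d_wt)
u = 9.81 * (12.7 - 1.8) = 106.929 kPa
Effective stress = sigma - u
sigma' = 246.38 - 106.929 = 139.45 kPa


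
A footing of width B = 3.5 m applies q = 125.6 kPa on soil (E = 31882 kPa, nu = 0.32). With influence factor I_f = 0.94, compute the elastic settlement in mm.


Result: 11.634 mm

Derivation:
Using Se = q * B * (1 - nu^2) * I_f / E
1 - nu^2 = 1 - 0.32^2 = 0.8976
Se = 125.6 * 3.5 * 0.8976 * 0.94 / 31882
Se = 0.011634 m
Convert to mm: Se = 0.011634 * 1000 = 11.634 mm


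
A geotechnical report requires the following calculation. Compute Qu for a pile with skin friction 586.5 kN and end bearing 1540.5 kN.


Using Qu = Qf + Qb
Qu = 586.5 + 1540.5
Qu = 2127.0 kN


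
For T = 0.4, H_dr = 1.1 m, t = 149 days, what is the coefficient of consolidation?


Using cv = T * H_dr^2 / t
H_dr^2 = 1.1^2 = 1.21
cv = 0.4 * 1.21 / 149
cv = 0.00325 m^2/day


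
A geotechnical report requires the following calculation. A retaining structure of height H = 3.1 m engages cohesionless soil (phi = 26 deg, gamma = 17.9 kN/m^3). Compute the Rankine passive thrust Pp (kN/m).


Result: 220.28 kN/m

Derivation:
Compute passive earth pressure coefficient:
Kp = tan^2(45 + phi/2) = tan^2(58.0) = 2.561071
Compute passive force:
Pp = 0.5 * Kp * gamma * H^2
Pp = 0.5 * 2.561071 * 17.9 * 3.1^2
Pp = 220.28 kN/m


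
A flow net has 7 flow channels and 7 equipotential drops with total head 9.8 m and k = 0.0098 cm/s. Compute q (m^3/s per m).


Result: 0.0009604 m^3/s per m

Derivation:
Convert k to m/s for unit consistency with H:
k = 0.0098 cm/s = 0.0098 / 100 m/s = 9.8e-05 m/s
Using q = k * H * Nf / Nd
Nf / Nd = 7 / 7 = 1.0
q = 9.8e-05 * 9.8 * 1.0
q = 0.0009604 m^3/s per m


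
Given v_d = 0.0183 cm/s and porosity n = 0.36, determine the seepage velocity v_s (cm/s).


Result: 0.05083 cm/s

Derivation:
Using v_s = v_d / n
v_s = 0.0183 / 0.36
v_s = 0.05083 cm/s


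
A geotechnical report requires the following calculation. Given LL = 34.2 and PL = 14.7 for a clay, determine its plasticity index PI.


Result: 19.5

Derivation:
Using PI = LL - PL
PI = 34.2 - 14.7
PI = 19.5


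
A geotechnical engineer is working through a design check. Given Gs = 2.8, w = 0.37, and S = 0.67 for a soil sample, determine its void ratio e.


Using the relation e = Gs * w / S
e = 2.8 * 0.37 / 0.67
e = 1.5463


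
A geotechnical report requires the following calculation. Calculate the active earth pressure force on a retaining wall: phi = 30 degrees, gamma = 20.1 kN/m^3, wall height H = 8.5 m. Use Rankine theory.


Result: 242.04 kN/m

Derivation:
Compute active earth pressure coefficient:
Ka = tan^2(45 - phi/2) = tan^2(30.0) = 0.333333
Compute active force:
Pa = 0.5 * Ka * gamma * H^2
Pa = 0.5 * 0.333333 * 20.1 * 8.5^2
Pa = 242.04 kN/m


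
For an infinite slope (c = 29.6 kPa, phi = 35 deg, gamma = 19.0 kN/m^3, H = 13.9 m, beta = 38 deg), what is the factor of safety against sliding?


Using Fs = c / (gamma*H*sin(beta)*cos(beta)) + tan(phi)/tan(beta)
Cohesion contribution = 29.6 / (19.0*13.9*sin(38)*cos(38))
Cohesion contribution = 0.23102
Friction contribution = tan(35)/tan(38) = 0.896225
Fs = 0.23102 + 0.896225
Fs = 1.127


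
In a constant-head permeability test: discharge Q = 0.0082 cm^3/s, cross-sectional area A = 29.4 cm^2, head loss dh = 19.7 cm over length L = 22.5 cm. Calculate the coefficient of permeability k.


Compute hydraulic gradient:
i = dh / L = 19.7 / 22.5 = 0.875556
Then apply Darcy's law:
k = Q / (A * i)
k = 0.0082 / (29.4 * 0.875556)
k = 0.0082 / 25.7413
k = 0.000319 cm/s


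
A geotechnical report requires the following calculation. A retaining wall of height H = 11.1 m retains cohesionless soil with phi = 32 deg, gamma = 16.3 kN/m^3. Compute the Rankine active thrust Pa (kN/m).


Compute active earth pressure coefficient:
Ka = tan^2(45 - phi/2) = tan^2(29.0) = 0.307259
Compute active force:
Pa = 0.5 * Ka * gamma * H^2
Pa = 0.5 * 0.307259 * 16.3 * 11.1^2
Pa = 308.54 kN/m


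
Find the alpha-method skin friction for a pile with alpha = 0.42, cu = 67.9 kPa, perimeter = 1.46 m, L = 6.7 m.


Using Qs = alpha * cu * perimeter * L
Qs = 0.42 * 67.9 * 1.46 * 6.7
Qs = 278.96 kN


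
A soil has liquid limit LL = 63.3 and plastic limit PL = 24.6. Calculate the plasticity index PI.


Using PI = LL - PL
PI = 63.3 - 24.6
PI = 38.7


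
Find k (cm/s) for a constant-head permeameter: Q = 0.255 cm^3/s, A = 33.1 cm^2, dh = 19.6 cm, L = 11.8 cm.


Compute hydraulic gradient:
i = dh / L = 19.6 / 11.8 = 1.66102
Then apply Darcy's law:
k = Q / (A * i)
k = 0.255 / (33.1 * 1.66102)
k = 0.255 / 54.9797
k = 0.004638 cm/s


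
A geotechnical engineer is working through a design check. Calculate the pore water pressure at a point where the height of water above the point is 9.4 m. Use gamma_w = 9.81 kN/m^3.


Using u = gamma_w * h_w
u = 9.81 * 9.4
u = 92.21 kPa


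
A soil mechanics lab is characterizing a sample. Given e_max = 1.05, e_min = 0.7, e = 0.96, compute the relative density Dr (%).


Using Dr = (e_max - e) / (e_max - e_min) * 100
e_max - e = 1.05 - 0.96 = 0.09
e_max - e_min = 1.05 - 0.7 = 0.35
Dr = 0.09 / 0.35 * 100
Dr = 25.71 %


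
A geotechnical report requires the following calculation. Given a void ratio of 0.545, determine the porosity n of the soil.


Result: 0.3528

Derivation:
Using the relation n = e / (1 + e)
n = 0.545 / (1 + 0.545)
n = 0.545 / 1.545
n = 0.3528


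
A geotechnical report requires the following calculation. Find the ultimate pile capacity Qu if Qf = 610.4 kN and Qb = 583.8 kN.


Result: 1194.2 kN

Derivation:
Using Qu = Qf + Qb
Qu = 610.4 + 583.8
Qu = 1194.2 kN


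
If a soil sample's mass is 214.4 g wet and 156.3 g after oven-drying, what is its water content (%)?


Result: 37.17 %

Derivation:
Using w = (m_wet - m_dry) / m_dry * 100
m_wet - m_dry = 214.4 - 156.3 = 58.1 g
w = 58.1 / 156.3 * 100
w = 37.17 %


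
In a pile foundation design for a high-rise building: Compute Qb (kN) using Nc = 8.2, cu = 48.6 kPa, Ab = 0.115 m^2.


Result: 45.83 kN

Derivation:
Using Qb = Nc * cu * Ab
Qb = 8.2 * 48.6 * 0.115
Qb = 45.83 kN


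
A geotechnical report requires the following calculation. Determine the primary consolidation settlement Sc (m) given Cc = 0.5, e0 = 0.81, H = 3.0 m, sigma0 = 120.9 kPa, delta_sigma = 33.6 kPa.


Using Sc = Cc * H / (1 + e0) * log10((sigma0 + delta_sigma) / sigma0)
Stress ratio = (120.9 + 33.6) / 120.9 = 1.27792
log10(1.27792) = 0.106502
Cc * H / (1 + e0) = 0.5 * 3.0 / (1 + 0.81) = 0.828729
Sc = 0.828729 * 0.106502
Sc = 0.0883 m


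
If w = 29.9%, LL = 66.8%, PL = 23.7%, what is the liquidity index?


First compute the plasticity index:
PI = LL - PL = 66.8 - 23.7 = 43.1
Then compute the liquidity index:
LI = (w - PL) / PI
LI = (29.9 - 23.7) / 43.1
LI = 0.144


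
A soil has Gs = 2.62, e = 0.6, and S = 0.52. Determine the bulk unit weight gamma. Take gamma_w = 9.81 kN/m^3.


Using gamma = gamma_w * (Gs + S*e) / (1 + e)
Numerator: Gs + S*e = 2.62 + 0.52*0.6 = 2.932
Denominator: 1 + e = 1 + 0.6 = 1.6
gamma = 9.81 * 2.932 / 1.6
gamma = 17.977 kN/m^3


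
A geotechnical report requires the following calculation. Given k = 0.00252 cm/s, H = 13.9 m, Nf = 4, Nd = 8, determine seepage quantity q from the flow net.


Convert k to m/s for unit consistency with H:
k = 0.00252 cm/s = 0.00252 / 100 m/s = 2.52e-05 m/s
Using q = k * H * Nf / Nd
Nf / Nd = 4 / 8 = 0.5
q = 2.52e-05 * 13.9 * 0.5
q = 0.0001751 m^3/s per m


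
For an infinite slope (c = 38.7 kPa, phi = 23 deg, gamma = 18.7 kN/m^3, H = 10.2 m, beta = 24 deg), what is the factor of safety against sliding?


Result: 1.499

Derivation:
Using Fs = c / (gamma*H*sin(beta)*cos(beta)) + tan(phi)/tan(beta)
Cohesion contribution = 38.7 / (18.7*10.2*sin(24)*cos(24))
Cohesion contribution = 0.546042
Friction contribution = tan(23)/tan(24) = 0.953386
Fs = 0.546042 + 0.953386
Fs = 1.499


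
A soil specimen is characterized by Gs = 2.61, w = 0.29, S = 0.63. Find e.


Using the relation e = Gs * w / S
e = 2.61 * 0.29 / 0.63
e = 1.2014


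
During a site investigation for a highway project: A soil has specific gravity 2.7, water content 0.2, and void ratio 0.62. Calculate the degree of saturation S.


Using S = Gs * w / e
S = 2.7 * 0.2 / 0.62
S = 0.871


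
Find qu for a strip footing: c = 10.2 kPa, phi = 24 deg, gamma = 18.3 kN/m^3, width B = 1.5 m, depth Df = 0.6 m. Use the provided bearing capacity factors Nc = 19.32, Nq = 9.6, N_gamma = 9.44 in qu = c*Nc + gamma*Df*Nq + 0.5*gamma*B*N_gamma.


Result: 432.04 kPa

Derivation:
Compute qu = c*Nc + gamma*Df*Nq + 0.5*gamma*B*N_gamma
Term 1: 10.2 * 19.32 = 197.064
Term 2: 18.3 * 0.6 * 9.6 = 105.408
Term 3: 0.5 * 18.3 * 1.5 * 9.44 = 129.564
qu = 197.064 + 105.408 + 129.564
qu = 432.04 kPa


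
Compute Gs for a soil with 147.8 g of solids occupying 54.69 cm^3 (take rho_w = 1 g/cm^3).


Result: 2.703

Derivation:
Using Gs = m_s / (V_s * rho_w)
Since rho_w = 1 g/cm^3:
Gs = 147.8 / 54.69
Gs = 2.703


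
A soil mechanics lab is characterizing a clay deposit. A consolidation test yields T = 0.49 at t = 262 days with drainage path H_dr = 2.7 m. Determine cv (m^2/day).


Using cv = T * H_dr^2 / t
H_dr^2 = 2.7^2 = 7.29
cv = 0.49 * 7.29 / 262
cv = 0.01363 m^2/day


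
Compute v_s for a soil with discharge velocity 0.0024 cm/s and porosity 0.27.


Using v_s = v_d / n
v_s = 0.0024 / 0.27
v_s = 0.00889 cm/s


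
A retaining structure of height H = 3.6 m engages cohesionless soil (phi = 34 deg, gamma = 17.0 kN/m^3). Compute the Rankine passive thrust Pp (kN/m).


Compute passive earth pressure coefficient:
Kp = tan^2(45 + phi/2) = tan^2(62.0) = 3.537132
Compute passive force:
Pp = 0.5 * Kp * gamma * H^2
Pp = 0.5 * 3.537132 * 17.0 * 3.6^2
Pp = 389.65 kN/m


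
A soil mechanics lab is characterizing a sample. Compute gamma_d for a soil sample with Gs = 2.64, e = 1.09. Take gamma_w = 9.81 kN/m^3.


Using gamma_d = Gs * gamma_w / (1 + e)
gamma_d = 2.64 * 9.81 / (1 + 1.09)
gamma_d = 2.64 * 9.81 / 2.09
gamma_d = 12.392 kN/m^3


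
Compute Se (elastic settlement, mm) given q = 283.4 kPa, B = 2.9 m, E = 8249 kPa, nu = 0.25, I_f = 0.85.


Result: 79.394 mm

Derivation:
Using Se = q * B * (1 - nu^2) * I_f / E
1 - nu^2 = 1 - 0.25^2 = 0.9375
Se = 283.4 * 2.9 * 0.9375 * 0.85 / 8249
Se = 0.079394 m
Convert to mm: Se = 0.079394 * 1000 = 79.394 mm


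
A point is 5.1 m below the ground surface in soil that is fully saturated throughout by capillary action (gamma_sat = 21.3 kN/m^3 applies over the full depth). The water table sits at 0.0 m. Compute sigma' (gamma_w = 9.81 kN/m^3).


Total stress = gamma_sat * depth
sigma = 21.3 * 5.1 = 108.63 kPa
Pore water pressure u = gamma_w * (depth - d_wt)
u = 9.81 * (5.1 - 0.0) = 50.031 kPa
Effective stress = sigma - u
sigma' = 108.63 - 50.031 = 58.6 kPa


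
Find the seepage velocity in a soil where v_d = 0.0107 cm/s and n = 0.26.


Result: 0.04115 cm/s

Derivation:
Using v_s = v_d / n
v_s = 0.0107 / 0.26
v_s = 0.04115 cm/s


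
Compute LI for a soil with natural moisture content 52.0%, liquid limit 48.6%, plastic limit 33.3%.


First compute the plasticity index:
PI = LL - PL = 48.6 - 33.3 = 15.3
Then compute the liquidity index:
LI = (w - PL) / PI
LI = (52.0 - 33.3) / 15.3
LI = 1.222


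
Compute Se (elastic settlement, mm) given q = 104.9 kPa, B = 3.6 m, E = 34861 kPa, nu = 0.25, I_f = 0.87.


Result: 8.835 mm

Derivation:
Using Se = q * B * (1 - nu^2) * I_f / E
1 - nu^2 = 1 - 0.25^2 = 0.9375
Se = 104.9 * 3.6 * 0.9375 * 0.87 / 34861
Se = 0.008835 m
Convert to mm: Se = 0.008835 * 1000 = 8.835 mm


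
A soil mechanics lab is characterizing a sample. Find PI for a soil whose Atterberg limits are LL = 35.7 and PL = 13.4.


Using PI = LL - PL
PI = 35.7 - 13.4
PI = 22.3


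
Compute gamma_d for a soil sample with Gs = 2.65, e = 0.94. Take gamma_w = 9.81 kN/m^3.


Using gamma_d = Gs * gamma_w / (1 + e)
gamma_d = 2.65 * 9.81 / (1 + 0.94)
gamma_d = 2.65 * 9.81 / 1.94
gamma_d = 13.4 kN/m^3


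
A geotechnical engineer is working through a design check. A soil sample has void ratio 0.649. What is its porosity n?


Using the relation n = e / (1 + e)
n = 0.649 / (1 + 0.649)
n = 0.649 / 1.649
n = 0.3936


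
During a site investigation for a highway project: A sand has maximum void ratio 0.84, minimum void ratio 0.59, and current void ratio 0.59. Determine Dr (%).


Result: 100.0 %

Derivation:
Using Dr = (e_max - e) / (e_max - e_min) * 100
e_max - e = 0.84 - 0.59 = 0.25
e_max - e_min = 0.84 - 0.59 = 0.25
Dr = 0.25 / 0.25 * 100
Dr = 100.0 %


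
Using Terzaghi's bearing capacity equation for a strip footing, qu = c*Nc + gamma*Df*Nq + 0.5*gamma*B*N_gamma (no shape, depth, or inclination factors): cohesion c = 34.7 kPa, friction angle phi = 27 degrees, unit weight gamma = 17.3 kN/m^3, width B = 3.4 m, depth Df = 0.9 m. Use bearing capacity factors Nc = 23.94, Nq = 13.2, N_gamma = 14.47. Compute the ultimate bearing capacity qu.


Compute qu = c*Nc + gamma*Df*Nq + 0.5*gamma*B*N_gamma
Term 1: 34.7 * 23.94 = 830.718
Term 2: 17.3 * 0.9 * 13.2 = 205.524
Term 3: 0.5 * 17.3 * 3.4 * 14.47 = 425.5627
qu = 830.718 + 205.524 + 425.5627
qu = 1461.8 kPa


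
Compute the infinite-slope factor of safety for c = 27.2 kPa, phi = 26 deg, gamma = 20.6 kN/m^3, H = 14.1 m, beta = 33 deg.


Using Fs = c / (gamma*H*sin(beta)*cos(beta)) + tan(phi)/tan(beta)
Cohesion contribution = 27.2 / (20.6*14.1*sin(33)*cos(33))
Cohesion contribution = 0.205013
Friction contribution = tan(26)/tan(33) = 0.751042
Fs = 0.205013 + 0.751042
Fs = 0.956


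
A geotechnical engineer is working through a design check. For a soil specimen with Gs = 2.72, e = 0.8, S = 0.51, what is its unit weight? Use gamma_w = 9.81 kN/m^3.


Using gamma = gamma_w * (Gs + S*e) / (1 + e)
Numerator: Gs + S*e = 2.72 + 0.51*0.8 = 3.128
Denominator: 1 + e = 1 + 0.8 = 1.8
gamma = 9.81 * 3.128 / 1.8
gamma = 17.048 kN/m^3


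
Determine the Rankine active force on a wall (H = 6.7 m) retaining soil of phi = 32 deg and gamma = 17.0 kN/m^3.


Compute active earth pressure coefficient:
Ka = tan^2(45 - phi/2) = tan^2(29.0) = 0.307259
Compute active force:
Pa = 0.5 * Ka * gamma * H^2
Pa = 0.5 * 0.307259 * 17.0 * 6.7^2
Pa = 117.24 kN/m


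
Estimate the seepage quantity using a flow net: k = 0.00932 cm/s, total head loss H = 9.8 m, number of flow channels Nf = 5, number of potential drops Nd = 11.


Convert k to m/s for unit consistency with H:
k = 0.00932 cm/s = 0.00932 / 100 m/s = 9.32e-05 m/s
Using q = k * H * Nf / Nd
Nf / Nd = 5 / 11 = 0.4545
q = 9.32e-05 * 9.8 * 0.4545
q = 0.0004152 m^3/s per m


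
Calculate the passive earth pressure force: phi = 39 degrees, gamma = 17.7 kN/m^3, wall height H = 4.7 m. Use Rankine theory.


Result: 859.3 kN/m

Derivation:
Compute passive earth pressure coefficient:
Kp = tan^2(45 + phi/2) = tan^2(64.5) = 4.395495
Compute passive force:
Pp = 0.5 * Kp * gamma * H^2
Pp = 0.5 * 4.395495 * 17.7 * 4.7^2
Pp = 859.3 kN/m


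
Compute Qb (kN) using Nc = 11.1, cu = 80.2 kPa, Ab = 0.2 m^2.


Using Qb = Nc * cu * Ab
Qb = 11.1 * 80.2 * 0.2
Qb = 178.04 kN


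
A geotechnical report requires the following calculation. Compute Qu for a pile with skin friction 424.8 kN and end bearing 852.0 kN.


Result: 1276.8 kN

Derivation:
Using Qu = Qf + Qb
Qu = 424.8 + 852.0
Qu = 1276.8 kN


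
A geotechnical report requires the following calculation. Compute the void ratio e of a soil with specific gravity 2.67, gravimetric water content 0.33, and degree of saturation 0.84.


Result: 1.0489

Derivation:
Using the relation e = Gs * w / S
e = 2.67 * 0.33 / 0.84
e = 1.0489


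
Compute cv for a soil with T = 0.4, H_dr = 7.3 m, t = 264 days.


Using cv = T * H_dr^2 / t
H_dr^2 = 7.3^2 = 53.29
cv = 0.4 * 53.29 / 264
cv = 0.08074 m^2/day
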